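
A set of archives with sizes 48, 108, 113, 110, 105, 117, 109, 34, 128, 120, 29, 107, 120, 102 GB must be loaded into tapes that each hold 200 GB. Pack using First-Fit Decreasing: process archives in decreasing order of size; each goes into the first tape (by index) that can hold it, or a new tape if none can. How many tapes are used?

Sorted descending: 128, 120, 120, 117, 113, 110, 109, 108, 107, 105, 102, 48, 34, 29.
128 GB → tape 1 (remaining 72 GB)
120 GB → tape 2 (remaining 80 GB)
120 GB → tape 3 (remaining 80 GB)
117 GB → tape 4 (remaining 83 GB)
113 GB → tape 5 (remaining 87 GB)
110 GB → tape 6 (remaining 90 GB)
109 GB → tape 7 (remaining 91 GB)
108 GB → tape 8 (remaining 92 GB)
107 GB → tape 9 (remaining 93 GB)
105 GB → tape 10 (remaining 95 GB)
102 GB → tape 11 (remaining 98 GB)
48 GB → tape 1 (remaining 24 GB)
34 GB → tape 2 (remaining 46 GB)
29 GB → tape 2 (remaining 17 GB)

11 tapes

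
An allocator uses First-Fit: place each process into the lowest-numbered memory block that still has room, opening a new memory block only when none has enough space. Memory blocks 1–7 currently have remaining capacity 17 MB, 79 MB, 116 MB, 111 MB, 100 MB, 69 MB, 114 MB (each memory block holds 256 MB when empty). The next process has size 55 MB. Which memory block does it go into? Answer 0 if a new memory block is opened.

Memory blocks with room: memory block 2 (79 MB), memory block 3 (116 MB), memory block 4 (111 MB), memory block 5 (100 MB), memory block 6 (69 MB), memory block 7 (114 MB).
The first with room is memory block 2.

2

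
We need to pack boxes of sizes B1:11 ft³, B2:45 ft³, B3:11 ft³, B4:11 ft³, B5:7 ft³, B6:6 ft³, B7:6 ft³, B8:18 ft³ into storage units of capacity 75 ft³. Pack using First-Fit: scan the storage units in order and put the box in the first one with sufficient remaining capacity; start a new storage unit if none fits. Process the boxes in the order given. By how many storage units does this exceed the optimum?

First-Fit: [11,45,11,7] [11,6,6,18] → 2 storage units.
Total size 115 ft³; any packing needs at least ⌈115/75⌉ = 2 storage units.
So 2 is already optimal.

0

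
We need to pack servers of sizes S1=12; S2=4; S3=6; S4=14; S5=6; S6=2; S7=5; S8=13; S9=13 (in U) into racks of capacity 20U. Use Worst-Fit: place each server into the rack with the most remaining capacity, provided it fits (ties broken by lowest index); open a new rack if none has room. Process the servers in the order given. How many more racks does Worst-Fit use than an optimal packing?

Worst-Fit: [12,4] [6,14] [6,2,5] [13] [13] → 5 racks.
Total size 75U; any packing needs at least ⌈75/20⌉ = 4 racks.
An optimal packing achieves that bound: [14,6] [13,6] [13,5,2] [12,4] → 4 racks.
Excess: 5 − 4 = 1.

1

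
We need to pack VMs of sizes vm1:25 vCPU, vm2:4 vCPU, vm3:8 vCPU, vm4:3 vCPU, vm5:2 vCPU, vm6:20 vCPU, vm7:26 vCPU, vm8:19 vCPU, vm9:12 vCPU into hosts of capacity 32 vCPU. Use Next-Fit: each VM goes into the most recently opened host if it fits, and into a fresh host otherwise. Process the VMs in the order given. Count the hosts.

vm1 (25 vCPU) → host 1 (remaining 7 vCPU)
vm2 (4 vCPU) → host 1 (remaining 3 vCPU)
vm3 (8 vCPU) → host 2 (remaining 24 vCPU)
vm4 (3 vCPU) → host 2 (remaining 21 vCPU)
vm5 (2 vCPU) → host 2 (remaining 19 vCPU)
vm6 (20 vCPU) → host 3 (remaining 12 vCPU)
vm7 (26 vCPU) → host 4 (remaining 6 vCPU)
vm8 (19 vCPU) → host 5 (remaining 13 vCPU)
vm9 (12 vCPU) → host 5 (remaining 1 vCPU)

5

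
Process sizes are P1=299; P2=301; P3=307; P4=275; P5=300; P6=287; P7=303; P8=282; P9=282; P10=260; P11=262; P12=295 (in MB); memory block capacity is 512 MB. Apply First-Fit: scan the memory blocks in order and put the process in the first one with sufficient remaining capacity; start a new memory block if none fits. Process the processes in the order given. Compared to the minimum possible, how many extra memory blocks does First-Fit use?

First-Fit: [299] [301] [307] [275] [300] [287] [303] [282] [282] [260] [262] [295] → 12 memory blocks.
12 processes exceed 256 MB (half the capacity), and no two of those can share a memory block, so at least 12 memory blocks are needed.
So 12 is already optimal.

0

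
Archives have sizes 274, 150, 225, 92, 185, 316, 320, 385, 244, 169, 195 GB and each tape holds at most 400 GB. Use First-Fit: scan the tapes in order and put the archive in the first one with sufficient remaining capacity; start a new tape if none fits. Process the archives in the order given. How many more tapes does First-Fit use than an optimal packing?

1

First-Fit: [274,92] [150,225] [185,169] [316] [320] [385] [244] [195] → 8 tapes.
Total size 2555 GB; any packing needs at least ⌈2555/400⌉ = 7 tapes.
An optimal packing achieves that bound: [385] [320] [316] [274,92] [244,150] [225,169] [195,185] → 7 tapes.
Excess: 8 − 7 = 1.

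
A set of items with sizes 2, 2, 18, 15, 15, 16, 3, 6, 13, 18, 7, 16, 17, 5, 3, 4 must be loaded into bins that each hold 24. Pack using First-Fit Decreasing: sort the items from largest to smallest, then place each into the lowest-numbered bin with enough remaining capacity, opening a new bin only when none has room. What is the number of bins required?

8

Sorted descending: 18, 18, 17, 16, 16, 15, 15, 13, 7, 6, 5, 4, 3, 3, 2, 2.
Put 18 in bin 1; 6 remain.
Put 18 in bin 2; 6 remain.
Put 17 in bin 3; 7 remain.
Put 16 in bin 4; 8 remain.
Put 16 in bin 5; 8 remain.
Put 15 in bin 6; 9 remain.
Put 15 in bin 7; 9 remain.
Put 13 in bin 8; 11 remain.
Put 7 in bin 3; 0 remain.
Put 6 in bin 1; 0 remain.
Put 5 in bin 2; 1 remain.
Put 4 in bin 4; 4 remain.
Put 3 in bin 4; 1 remain.
Put 3 in bin 5; 5 remain.
Put 2 in bin 5; 3 remain.
Put 2 in bin 5; 1 remain.
Final bins: [18,6] [18,5] [17,7] [16,4,3] [16,3,2,2] [15] [15] [13].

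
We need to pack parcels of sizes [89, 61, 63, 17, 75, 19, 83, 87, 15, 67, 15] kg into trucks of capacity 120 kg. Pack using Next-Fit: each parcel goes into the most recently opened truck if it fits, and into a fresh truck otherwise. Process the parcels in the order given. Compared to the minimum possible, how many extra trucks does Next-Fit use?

Next-Fit: [89] [61] [63,17] [75,19] [83] [87,15] [67,15] → 7 trucks.
7 parcels exceed 60 kg (half the capacity), and no two of those can share a truck, so at least 7 trucks are needed.
So 7 is already optimal.

0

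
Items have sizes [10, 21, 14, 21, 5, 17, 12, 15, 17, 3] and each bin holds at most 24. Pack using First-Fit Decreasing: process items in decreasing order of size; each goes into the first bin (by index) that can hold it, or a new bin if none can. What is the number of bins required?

7

Sorted descending: 21, 21, 17, 17, 15, 14, 12, 10, 5, 3.
bin 1: place 21, 3 left
bin 2: place 21, 3 left
bin 3: place 17, 7 left
bin 4: place 17, 7 left
bin 5: place 15, 9 left
bin 6: place 14, 10 left
bin 7: place 12, 12 left
bin 6: place 10, 0 left
bin 3: place 5, 2 left
bin 1: place 3, 0 left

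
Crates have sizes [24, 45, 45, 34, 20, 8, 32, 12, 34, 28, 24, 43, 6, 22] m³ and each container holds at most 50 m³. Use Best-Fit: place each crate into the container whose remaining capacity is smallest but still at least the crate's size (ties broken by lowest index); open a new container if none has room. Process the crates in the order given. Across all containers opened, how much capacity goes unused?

73

24 m³ → container 1 (remaining 26 m³)
45 m³ → container 2 (remaining 5 m³)
45 m³ → container 3 (remaining 5 m³)
34 m³ → container 4 (remaining 16 m³)
20 m³ → container 1 (remaining 6 m³)
8 m³ → container 4 (remaining 8 m³)
32 m³ → container 5 (remaining 18 m³)
12 m³ → container 5 (remaining 6 m³)
34 m³ → container 6 (remaining 16 m³)
28 m³ → container 7 (remaining 22 m³)
24 m³ → container 8 (remaining 26 m³)
43 m³ → container 9 (remaining 7 m³)
6 m³ → container 1 (remaining 0 m³)
22 m³ → container 7 (remaining 0 m³)
9 containers × 50 m³ = 450 m³; used 377 m³; unused 73 m³.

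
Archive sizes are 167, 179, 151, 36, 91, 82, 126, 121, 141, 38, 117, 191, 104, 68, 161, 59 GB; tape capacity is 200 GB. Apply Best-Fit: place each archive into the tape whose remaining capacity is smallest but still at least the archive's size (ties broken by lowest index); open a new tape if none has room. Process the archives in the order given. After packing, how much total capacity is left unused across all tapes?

368

167 GB → tape 1 (remaining 33 GB)
179 GB → tape 2 (remaining 21 GB)
151 GB → tape 3 (remaining 49 GB)
36 GB → tape 3 (remaining 13 GB)
91 GB → tape 4 (remaining 109 GB)
82 GB → tape 4 (remaining 27 GB)
126 GB → tape 5 (remaining 74 GB)
121 GB → tape 6 (remaining 79 GB)
141 GB → tape 7 (remaining 59 GB)
38 GB → tape 7 (remaining 21 GB)
117 GB → tape 8 (remaining 83 GB)
191 GB → tape 9 (remaining 9 GB)
104 GB → tape 10 (remaining 96 GB)
68 GB → tape 5 (remaining 6 GB)
161 GB → tape 11 (remaining 39 GB)
59 GB → tape 6 (remaining 20 GB)
11 tapes × 200 GB = 2200 GB; used 1832 GB; unused 368 GB.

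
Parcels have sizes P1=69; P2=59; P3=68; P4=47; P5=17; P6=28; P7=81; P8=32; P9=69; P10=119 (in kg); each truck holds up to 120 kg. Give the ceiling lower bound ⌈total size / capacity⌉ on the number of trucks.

5

Total size = 69 + 59 + 68 + 47 + 17 + 28 + 81 + 32 + 69 + 119 = 589 kg.
⌈589 / 120⌉ = 5.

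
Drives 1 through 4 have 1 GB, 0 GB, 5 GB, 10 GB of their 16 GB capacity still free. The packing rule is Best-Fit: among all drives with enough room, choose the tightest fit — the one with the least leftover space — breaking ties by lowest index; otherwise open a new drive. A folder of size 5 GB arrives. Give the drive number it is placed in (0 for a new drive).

3

Drives with room: drive 3 (5 GB), drive 4 (10 GB).
Tightest fit is drive 3 with 5 GB free.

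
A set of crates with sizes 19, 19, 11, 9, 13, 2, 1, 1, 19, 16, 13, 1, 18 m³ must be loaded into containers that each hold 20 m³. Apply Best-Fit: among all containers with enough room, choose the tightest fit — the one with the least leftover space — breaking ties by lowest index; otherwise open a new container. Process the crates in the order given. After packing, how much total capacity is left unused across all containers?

Put 19 m³ in container 1; 1 m³ remain.
Put 19 m³ in container 2; 1 m³ remain.
Put 11 m³ in container 3; 9 m³ remain.
Put 9 m³ in container 3; 0 m³ remain.
Put 13 m³ in container 4; 7 m³ remain.
Put 2 m³ in container 4; 5 m³ remain.
Put 1 m³ in container 1; 0 m³ remain.
Put 1 m³ in container 2; 0 m³ remain.
Put 19 m³ in container 5; 1 m³ remain.
Put 16 m³ in container 6; 4 m³ remain.
Put 13 m³ in container 7; 7 m³ remain.
Put 1 m³ in container 5; 0 m³ remain.
Put 18 m³ in container 8; 2 m³ remain.
8 containers × 20 m³ = 160 m³; used 142 m³; unused 18 m³.

18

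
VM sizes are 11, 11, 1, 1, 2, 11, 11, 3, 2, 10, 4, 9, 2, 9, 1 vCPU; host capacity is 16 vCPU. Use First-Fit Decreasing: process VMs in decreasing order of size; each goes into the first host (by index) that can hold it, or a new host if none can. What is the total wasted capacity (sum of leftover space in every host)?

Sorted descending: 11, 11, 11, 11, 10, 9, 9, 4, 3, 2, 2, 2, 1, 1, 1.
11 vCPU → host 1 (remaining 5 vCPU)
11 vCPU → host 2 (remaining 5 vCPU)
11 vCPU → host 3 (remaining 5 vCPU)
11 vCPU → host 4 (remaining 5 vCPU)
10 vCPU → host 5 (remaining 6 vCPU)
9 vCPU → host 6 (remaining 7 vCPU)
9 vCPU → host 7 (remaining 7 vCPU)
4 vCPU → host 1 (remaining 1 vCPU)
3 vCPU → host 2 (remaining 2 vCPU)
2 vCPU → host 2 (remaining 0 vCPU)
2 vCPU → host 3 (remaining 3 vCPU)
2 vCPU → host 3 (remaining 1 vCPU)
1 vCPU → host 1 (remaining 0 vCPU)
1 vCPU → host 3 (remaining 0 vCPU)
1 vCPU → host 4 (remaining 4 vCPU)
7 hosts × 16 vCPU = 112 vCPU; used 88 vCPU; unused 24 vCPU.

24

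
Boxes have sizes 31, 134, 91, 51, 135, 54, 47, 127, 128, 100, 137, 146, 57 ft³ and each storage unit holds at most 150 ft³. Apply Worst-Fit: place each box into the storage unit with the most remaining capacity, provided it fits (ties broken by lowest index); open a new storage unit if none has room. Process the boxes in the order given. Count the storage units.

Put 31 ft³ in storage unit 1; 119 ft³ remain.
Put 134 ft³ in storage unit 2; 16 ft³ remain.
Put 91 ft³ in storage unit 1; 28 ft³ remain.
Put 51 ft³ in storage unit 3; 99 ft³ remain.
Put 135 ft³ in storage unit 4; 15 ft³ remain.
Put 54 ft³ in storage unit 3; 45 ft³ remain.
Put 47 ft³ in storage unit 5; 103 ft³ remain.
Put 127 ft³ in storage unit 6; 23 ft³ remain.
Put 128 ft³ in storage unit 7; 22 ft³ remain.
Put 100 ft³ in storage unit 5; 3 ft³ remain.
Put 137 ft³ in storage unit 8; 13 ft³ remain.
Put 146 ft³ in storage unit 9; 4 ft³ remain.
Put 57 ft³ in storage unit 10; 93 ft³ remain.

10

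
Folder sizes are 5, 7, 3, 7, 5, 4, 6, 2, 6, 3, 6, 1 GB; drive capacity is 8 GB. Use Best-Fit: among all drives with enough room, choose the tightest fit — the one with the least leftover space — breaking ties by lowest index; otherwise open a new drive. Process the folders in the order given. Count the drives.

8

5 GB → drive 1 (remaining 3 GB)
7 GB → drive 2 (remaining 1 GB)
3 GB → drive 1 (remaining 0 GB)
7 GB → drive 3 (remaining 1 GB)
5 GB → drive 4 (remaining 3 GB)
4 GB → drive 5 (remaining 4 GB)
6 GB → drive 6 (remaining 2 GB)
2 GB → drive 6 (remaining 0 GB)
6 GB → drive 7 (remaining 2 GB)
3 GB → drive 4 (remaining 0 GB)
6 GB → drive 8 (remaining 2 GB)
1 GB → drive 2 (remaining 0 GB)
Final drives: [5,3] [7,1] [7] [5,3] [4] [6,2] [6] [6].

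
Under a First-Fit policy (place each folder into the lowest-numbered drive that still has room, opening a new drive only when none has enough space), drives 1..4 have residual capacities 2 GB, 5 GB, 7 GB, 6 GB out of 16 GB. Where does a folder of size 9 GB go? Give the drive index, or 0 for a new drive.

No drive has ≥ 9 GB free, so a new drive is opened.

0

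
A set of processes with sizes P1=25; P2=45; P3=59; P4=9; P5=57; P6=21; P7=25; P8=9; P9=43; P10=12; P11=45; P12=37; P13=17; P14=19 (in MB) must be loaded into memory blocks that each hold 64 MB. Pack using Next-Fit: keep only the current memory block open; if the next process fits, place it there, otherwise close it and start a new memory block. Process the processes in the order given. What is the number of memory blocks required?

memory block 1: place P1 (25 MB), 39 MB left
memory block 2: place P2 (45 MB), 19 MB left
memory block 3: place P3 (59 MB), 5 MB left
memory block 4: place P4 (9 MB), 55 MB left
memory block 5: place P5 (57 MB), 7 MB left
memory block 6: place P6 (21 MB), 43 MB left
memory block 6: place P7 (25 MB), 18 MB left
memory block 6: place P8 (9 MB), 9 MB left
memory block 7: place P9 (43 MB), 21 MB left
memory block 7: place P10 (12 MB), 9 MB left
memory block 8: place P11 (45 MB), 19 MB left
memory block 9: place P12 (37 MB), 27 MB left
memory block 9: place P13 (17 MB), 10 MB left
memory block 10: place P14 (19 MB), 45 MB left
Final memory blocks: [25] [45] [59] [9] [57] [21,25,9] [43,12] [45] [37,17] [19].

10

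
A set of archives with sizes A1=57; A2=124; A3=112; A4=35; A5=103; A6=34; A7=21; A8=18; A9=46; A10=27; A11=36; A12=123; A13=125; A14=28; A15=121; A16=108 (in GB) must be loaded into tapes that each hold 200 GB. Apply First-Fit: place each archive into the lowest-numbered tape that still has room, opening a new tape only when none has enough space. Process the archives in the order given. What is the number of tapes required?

A1 (57 GB) → tape 1 (remaining 143 GB)
A2 (124 GB) → tape 1 (remaining 19 GB)
A3 (112 GB) → tape 2 (remaining 88 GB)
A4 (35 GB) → tape 2 (remaining 53 GB)
A5 (103 GB) → tape 3 (remaining 97 GB)
A6 (34 GB) → tape 2 (remaining 19 GB)
A7 (21 GB) → tape 3 (remaining 76 GB)
A8 (18 GB) → tape 1 (remaining 1 GB)
A9 (46 GB) → tape 3 (remaining 30 GB)
A10 (27 GB) → tape 3 (remaining 3 GB)
A11 (36 GB) → tape 4 (remaining 164 GB)
A12 (123 GB) → tape 4 (remaining 41 GB)
A13 (125 GB) → tape 5 (remaining 75 GB)
A14 (28 GB) → tape 4 (remaining 13 GB)
A15 (121 GB) → tape 6 (remaining 79 GB)
A16 (108 GB) → tape 7 (remaining 92 GB)

7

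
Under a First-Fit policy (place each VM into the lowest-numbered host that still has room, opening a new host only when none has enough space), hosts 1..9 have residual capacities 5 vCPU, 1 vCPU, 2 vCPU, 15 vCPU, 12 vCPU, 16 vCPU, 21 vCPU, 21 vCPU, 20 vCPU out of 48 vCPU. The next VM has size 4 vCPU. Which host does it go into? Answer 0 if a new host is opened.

1

Hosts with room: host 1 (5 vCPU), host 4 (15 vCPU), host 5 (12 vCPU), host 6 (16 vCPU), host 7 (21 vCPU), host 8 (21 vCPU), host 9 (20 vCPU).
The first with room is host 1.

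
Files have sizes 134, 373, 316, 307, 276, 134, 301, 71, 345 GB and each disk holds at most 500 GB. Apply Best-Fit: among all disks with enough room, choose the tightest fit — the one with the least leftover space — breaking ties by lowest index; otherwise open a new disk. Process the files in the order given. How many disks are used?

6 disks

134 GB → disk 1 (remaining 366 GB)
373 GB → disk 2 (remaining 127 GB)
316 GB → disk 1 (remaining 50 GB)
307 GB → disk 3 (remaining 193 GB)
276 GB → disk 4 (remaining 224 GB)
134 GB → disk 3 (remaining 59 GB)
301 GB → disk 5 (remaining 199 GB)
71 GB → disk 2 (remaining 56 GB)
345 GB → disk 6 (remaining 155 GB)
Final disks: [134,316] [373,71] [307,134] [276] [301] [345].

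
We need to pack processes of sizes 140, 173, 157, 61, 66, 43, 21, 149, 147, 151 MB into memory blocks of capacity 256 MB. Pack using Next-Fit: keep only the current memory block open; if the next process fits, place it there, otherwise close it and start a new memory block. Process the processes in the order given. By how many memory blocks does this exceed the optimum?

1

Next-Fit: [140] [173] [157,61] [66,43,21] [149] [147] [151] → 7 memory blocks.
6 processes exceed 128 MB (half the capacity), and no two of those can share a memory block, so at least 6 memory blocks are needed.
An optimal packing achieves that bound: [173,66] [157,61,21] [151,43] [149] [147] [140] → 6 memory blocks.
Excess: 7 − 6 = 1.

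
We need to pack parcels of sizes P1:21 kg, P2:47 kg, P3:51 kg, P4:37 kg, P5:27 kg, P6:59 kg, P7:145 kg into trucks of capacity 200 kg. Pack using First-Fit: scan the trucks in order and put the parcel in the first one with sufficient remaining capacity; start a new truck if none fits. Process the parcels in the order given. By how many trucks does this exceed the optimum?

1

First-Fit: [21,47,51,37,27] [59] [145] → 3 trucks.
Total size 387 kg; any packing needs at least ⌈387/200⌉ = 2 trucks.
An optimal packing achieves that bound: [145,51] [59,47,37,27,21] → 2 trucks.
Excess: 3 − 2 = 1.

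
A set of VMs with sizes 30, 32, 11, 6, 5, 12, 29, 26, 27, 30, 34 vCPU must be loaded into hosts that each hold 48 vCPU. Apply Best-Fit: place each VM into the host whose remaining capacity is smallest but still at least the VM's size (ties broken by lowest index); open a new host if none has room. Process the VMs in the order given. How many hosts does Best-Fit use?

30 vCPU → host 1 (remaining 18 vCPU)
32 vCPU → host 2 (remaining 16 vCPU)
11 vCPU → host 2 (remaining 5 vCPU)
6 vCPU → host 1 (remaining 12 vCPU)
5 vCPU → host 2 (remaining 0 vCPU)
12 vCPU → host 1 (remaining 0 vCPU)
29 vCPU → host 3 (remaining 19 vCPU)
26 vCPU → host 4 (remaining 22 vCPU)
27 vCPU → host 5 (remaining 21 vCPU)
30 vCPU → host 6 (remaining 18 vCPU)
34 vCPU → host 7 (remaining 14 vCPU)
Final hosts: [30,6,12] [32,11,5] [29] [26] [27] [30] [34].

7 hosts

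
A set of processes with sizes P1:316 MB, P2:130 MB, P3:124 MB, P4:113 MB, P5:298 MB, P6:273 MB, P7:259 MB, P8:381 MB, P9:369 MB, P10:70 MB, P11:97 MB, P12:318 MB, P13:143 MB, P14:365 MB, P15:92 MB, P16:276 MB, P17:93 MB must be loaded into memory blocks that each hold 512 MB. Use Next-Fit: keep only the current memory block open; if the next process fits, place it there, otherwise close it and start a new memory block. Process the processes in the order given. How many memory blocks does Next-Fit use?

P1 (316 MB) → memory block 1 (remaining 196 MB)
P2 (130 MB) → memory block 1 (remaining 66 MB)
P3 (124 MB) → memory block 2 (remaining 388 MB)
P4 (113 MB) → memory block 2 (remaining 275 MB)
P5 (298 MB) → memory block 3 (remaining 214 MB)
P6 (273 MB) → memory block 4 (remaining 239 MB)
P7 (259 MB) → memory block 5 (remaining 253 MB)
P8 (381 MB) → memory block 6 (remaining 131 MB)
P9 (369 MB) → memory block 7 (remaining 143 MB)
P10 (70 MB) → memory block 7 (remaining 73 MB)
P11 (97 MB) → memory block 8 (remaining 415 MB)
P12 (318 MB) → memory block 8 (remaining 97 MB)
P13 (143 MB) → memory block 9 (remaining 369 MB)
P14 (365 MB) → memory block 9 (remaining 4 MB)
P15 (92 MB) → memory block 10 (remaining 420 MB)
P16 (276 MB) → memory block 10 (remaining 144 MB)
P17 (93 MB) → memory block 10 (remaining 51 MB)

10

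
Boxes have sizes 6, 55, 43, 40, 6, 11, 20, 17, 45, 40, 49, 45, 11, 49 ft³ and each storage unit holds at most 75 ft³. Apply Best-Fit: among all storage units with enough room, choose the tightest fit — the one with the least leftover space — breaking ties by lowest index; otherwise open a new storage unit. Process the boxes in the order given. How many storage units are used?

8 storage units

storage unit 1: place 6 ft³, 69 ft³ left
storage unit 1: place 55 ft³, 14 ft³ left
storage unit 2: place 43 ft³, 32 ft³ left
storage unit 3: place 40 ft³, 35 ft³ left
storage unit 1: place 6 ft³, 8 ft³ left
storage unit 2: place 11 ft³, 21 ft³ left
storage unit 2: place 20 ft³, 1 ft³ left
storage unit 3: place 17 ft³, 18 ft³ left
storage unit 4: place 45 ft³, 30 ft³ left
storage unit 5: place 40 ft³, 35 ft³ left
storage unit 6: place 49 ft³, 26 ft³ left
storage unit 7: place 45 ft³, 30 ft³ left
storage unit 3: place 11 ft³, 7 ft³ left
storage unit 8: place 49 ft³, 26 ft³ left
Final storage units: [6,55,6] [43,11,20] [40,17,11] [45] [40] [49] [45] [49].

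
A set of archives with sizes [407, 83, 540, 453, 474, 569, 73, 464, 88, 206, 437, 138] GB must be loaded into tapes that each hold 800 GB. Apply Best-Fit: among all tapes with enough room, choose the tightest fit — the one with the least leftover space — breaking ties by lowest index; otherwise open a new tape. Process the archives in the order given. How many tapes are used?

407 GB → tape 1 (remaining 393 GB)
83 GB → tape 1 (remaining 310 GB)
540 GB → tape 2 (remaining 260 GB)
453 GB → tape 3 (remaining 347 GB)
474 GB → tape 4 (remaining 326 GB)
569 GB → tape 5 (remaining 231 GB)
73 GB → tape 5 (remaining 158 GB)
464 GB → tape 6 (remaining 336 GB)
88 GB → tape 5 (remaining 70 GB)
206 GB → tape 2 (remaining 54 GB)
437 GB → tape 7 (remaining 363 GB)
138 GB → tape 1 (remaining 172 GB)
Final tapes: [407,83,138] [540,206] [453] [474] [569,73,88] [464] [437].

7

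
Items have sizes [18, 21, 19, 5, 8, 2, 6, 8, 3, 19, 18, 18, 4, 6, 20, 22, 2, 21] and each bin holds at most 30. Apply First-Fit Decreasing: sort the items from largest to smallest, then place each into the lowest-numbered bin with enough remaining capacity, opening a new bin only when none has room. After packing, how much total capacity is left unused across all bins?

Sorted descending: 22, 21, 21, 20, 19, 19, 18, 18, 18, 8, 8, 6, 6, 5, 4, 3, 2, 2.
22 → bin 1 (remaining 8)
21 → bin 2 (remaining 9)
21 → bin 3 (remaining 9)
20 → bin 4 (remaining 10)
19 → bin 5 (remaining 11)
19 → bin 6 (remaining 11)
18 → bin 7 (remaining 12)
18 → bin 8 (remaining 12)
18 → bin 9 (remaining 12)
8 → bin 1 (remaining 0)
8 → bin 2 (remaining 1)
6 → bin 3 (remaining 3)
6 → bin 4 (remaining 4)
5 → bin 5 (remaining 6)
4 → bin 4 (remaining 0)
3 → bin 3 (remaining 0)
2 → bin 5 (remaining 4)
2 → bin 5 (remaining 2)
9 bins × 30 = 270; used 220; unused 50.

50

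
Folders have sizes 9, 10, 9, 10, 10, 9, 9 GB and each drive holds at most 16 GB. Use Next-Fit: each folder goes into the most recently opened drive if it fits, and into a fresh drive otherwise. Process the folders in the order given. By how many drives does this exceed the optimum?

Next-Fit: [9] [10] [9] [10] [10] [9] [9] → 7 drives.
7 folders exceed 8 GB (half the capacity), and no two of those can share a drive, so at least 7 drives are needed.
So 7 is already optimal.

0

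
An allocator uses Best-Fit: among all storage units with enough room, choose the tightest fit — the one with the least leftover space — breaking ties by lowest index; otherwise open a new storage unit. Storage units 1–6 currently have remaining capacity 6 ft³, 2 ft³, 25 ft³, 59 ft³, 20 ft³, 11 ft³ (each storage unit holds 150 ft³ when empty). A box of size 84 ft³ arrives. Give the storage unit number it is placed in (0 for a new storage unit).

No storage unit has ≥ 84 ft³ free, so a new storage unit is opened.

0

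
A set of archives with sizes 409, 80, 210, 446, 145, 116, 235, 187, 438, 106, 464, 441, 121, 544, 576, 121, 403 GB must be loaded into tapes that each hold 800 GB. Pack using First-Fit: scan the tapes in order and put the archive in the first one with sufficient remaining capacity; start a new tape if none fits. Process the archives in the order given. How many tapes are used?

tape 1: place 409 GB, 391 GB left
tape 1: place 80 GB, 311 GB left
tape 1: place 210 GB, 101 GB left
tape 2: place 446 GB, 354 GB left
tape 2: place 145 GB, 209 GB left
tape 2: place 116 GB, 93 GB left
tape 3: place 235 GB, 565 GB left
tape 3: place 187 GB, 378 GB left
tape 4: place 438 GB, 362 GB left
tape 3: place 106 GB, 272 GB left
tape 5: place 464 GB, 336 GB left
tape 6: place 441 GB, 359 GB left
tape 3: place 121 GB, 151 GB left
tape 7: place 544 GB, 256 GB left
tape 8: place 576 GB, 224 GB left
tape 3: place 121 GB, 30 GB left
tape 9: place 403 GB, 397 GB left
Final tapes: [409,80,210] [446,145,116] [235,187,106,121,121] [438] [464] [441] [544] [576] [403].

9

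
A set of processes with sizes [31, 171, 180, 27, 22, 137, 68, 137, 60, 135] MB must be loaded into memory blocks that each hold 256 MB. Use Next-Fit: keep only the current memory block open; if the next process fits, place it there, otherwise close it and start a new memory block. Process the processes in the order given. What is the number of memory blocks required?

5

31 MB → memory block 1 (remaining 225 MB)
171 MB → memory block 1 (remaining 54 MB)
180 MB → memory block 2 (remaining 76 MB)
27 MB → memory block 2 (remaining 49 MB)
22 MB → memory block 2 (remaining 27 MB)
137 MB → memory block 3 (remaining 119 MB)
68 MB → memory block 3 (remaining 51 MB)
137 MB → memory block 4 (remaining 119 MB)
60 MB → memory block 4 (remaining 59 MB)
135 MB → memory block 5 (remaining 121 MB)
Final memory blocks: [31,171] [180,27,22] [137,68] [137,60] [135].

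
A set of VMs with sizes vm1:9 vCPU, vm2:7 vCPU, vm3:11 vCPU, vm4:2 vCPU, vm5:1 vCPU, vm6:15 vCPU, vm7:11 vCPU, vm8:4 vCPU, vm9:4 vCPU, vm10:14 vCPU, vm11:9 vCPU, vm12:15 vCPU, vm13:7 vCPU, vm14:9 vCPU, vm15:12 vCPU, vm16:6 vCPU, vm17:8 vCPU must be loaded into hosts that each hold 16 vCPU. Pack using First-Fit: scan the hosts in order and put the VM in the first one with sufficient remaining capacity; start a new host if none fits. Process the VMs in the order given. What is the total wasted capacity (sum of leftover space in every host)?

16

Put vm1 (9 vCPU) in host 1; 7 vCPU remain.
Put vm2 (7 vCPU) in host 1; 0 vCPU remain.
Put vm3 (11 vCPU) in host 2; 5 vCPU remain.
Put vm4 (2 vCPU) in host 2; 3 vCPU remain.
Put vm5 (1 vCPU) in host 2; 2 vCPU remain.
Put vm6 (15 vCPU) in host 3; 1 vCPU remain.
Put vm7 (11 vCPU) in host 4; 5 vCPU remain.
Put vm8 (4 vCPU) in host 4; 1 vCPU remain.
Put vm9 (4 vCPU) in host 5; 12 vCPU remain.
Put vm10 (14 vCPU) in host 6; 2 vCPU remain.
Put vm11 (9 vCPU) in host 5; 3 vCPU remain.
Put vm12 (15 vCPU) in host 7; 1 vCPU remain.
Put vm13 (7 vCPU) in host 8; 9 vCPU remain.
Put vm14 (9 vCPU) in host 8; 0 vCPU remain.
Put vm15 (12 vCPU) in host 9; 4 vCPU remain.
Put vm16 (6 vCPU) in host 10; 10 vCPU remain.
Put vm17 (8 vCPU) in host 10; 2 vCPU remain.
10 hosts × 16 vCPU = 160 vCPU; used 144 vCPU; unused 16 vCPU.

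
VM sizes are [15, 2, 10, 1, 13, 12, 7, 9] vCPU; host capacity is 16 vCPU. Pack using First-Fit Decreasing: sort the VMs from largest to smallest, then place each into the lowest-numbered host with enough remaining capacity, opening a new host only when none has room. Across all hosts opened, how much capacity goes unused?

11

Sorted descending: 15, 13, 12, 10, 9, 7, 2, 1.
host 1: place 15 vCPU, 1 vCPU left
host 2: place 13 vCPU, 3 vCPU left
host 3: place 12 vCPU, 4 vCPU left
host 4: place 10 vCPU, 6 vCPU left
host 5: place 9 vCPU, 7 vCPU left
host 5: place 7 vCPU, 0 vCPU left
host 2: place 2 vCPU, 1 vCPU left
host 1: place 1 vCPU, 0 vCPU left
5 hosts × 16 vCPU = 80 vCPU; used 69 vCPU; unused 11 vCPU.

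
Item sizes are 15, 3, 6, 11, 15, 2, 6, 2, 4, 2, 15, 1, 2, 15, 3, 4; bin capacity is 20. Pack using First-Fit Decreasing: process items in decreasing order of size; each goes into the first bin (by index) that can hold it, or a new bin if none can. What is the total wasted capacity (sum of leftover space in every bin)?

Sorted descending: 15, 15, 15, 15, 11, 6, 6, 4, 4, 3, 3, 2, 2, 2, 2, 1.
15 → bin 1 (remaining 5)
15 → bin 2 (remaining 5)
15 → bin 3 (remaining 5)
15 → bin 4 (remaining 5)
11 → bin 5 (remaining 9)
6 → bin 5 (remaining 3)
6 → bin 6 (remaining 14)
4 → bin 1 (remaining 1)
4 → bin 2 (remaining 1)
3 → bin 3 (remaining 2)
3 → bin 4 (remaining 2)
2 → bin 3 (remaining 0)
2 → bin 4 (remaining 0)
2 → bin 5 (remaining 1)
2 → bin 6 (remaining 12)
1 → bin 1 (remaining 0)
6 bins × 20 = 120; used 106; unused 14.

14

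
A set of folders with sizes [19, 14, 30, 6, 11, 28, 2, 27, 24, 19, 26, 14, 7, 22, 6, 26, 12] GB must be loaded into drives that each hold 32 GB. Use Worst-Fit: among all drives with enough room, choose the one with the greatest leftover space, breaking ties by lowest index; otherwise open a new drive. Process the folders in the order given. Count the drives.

12

drive 1: place 19 GB, 13 GB left
drive 2: place 14 GB, 18 GB left
drive 3: place 30 GB, 2 GB left
drive 2: place 6 GB, 12 GB left
drive 1: place 11 GB, 2 GB left
drive 4: place 28 GB, 4 GB left
drive 2: place 2 GB, 10 GB left
drive 5: place 27 GB, 5 GB left
drive 6: place 24 GB, 8 GB left
drive 7: place 19 GB, 13 GB left
drive 8: place 26 GB, 6 GB left
drive 9: place 14 GB, 18 GB left
drive 9: place 7 GB, 11 GB left
drive 10: place 22 GB, 10 GB left
drive 7: place 6 GB, 7 GB left
drive 11: place 26 GB, 6 GB left
drive 12: place 12 GB, 20 GB left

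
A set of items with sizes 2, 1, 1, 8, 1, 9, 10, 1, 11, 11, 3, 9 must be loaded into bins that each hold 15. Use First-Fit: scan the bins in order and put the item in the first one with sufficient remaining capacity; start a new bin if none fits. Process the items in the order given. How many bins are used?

6

Put 2 in bin 1; 13 remain.
Put 1 in bin 1; 12 remain.
Put 1 in bin 1; 11 remain.
Put 8 in bin 1; 3 remain.
Put 1 in bin 1; 2 remain.
Put 9 in bin 2; 6 remain.
Put 10 in bin 3; 5 remain.
Put 1 in bin 1; 1 remain.
Put 11 in bin 4; 4 remain.
Put 11 in bin 5; 4 remain.
Put 3 in bin 2; 3 remain.
Put 9 in bin 6; 6 remain.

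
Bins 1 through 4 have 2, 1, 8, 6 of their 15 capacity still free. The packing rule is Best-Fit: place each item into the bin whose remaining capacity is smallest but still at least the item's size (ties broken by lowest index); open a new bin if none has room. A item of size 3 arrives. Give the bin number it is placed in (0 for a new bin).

4

Bins with room: bin 3 (8), bin 4 (6).
Tightest fit is bin 4 with 6 free.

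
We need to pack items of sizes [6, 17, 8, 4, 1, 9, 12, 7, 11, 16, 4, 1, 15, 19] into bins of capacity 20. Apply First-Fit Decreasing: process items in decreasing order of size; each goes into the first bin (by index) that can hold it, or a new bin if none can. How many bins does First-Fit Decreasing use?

7 bins

Sorted descending: 19, 17, 16, 15, 12, 11, 9, 8, 7, 6, 4, 4, 1, 1.
19 → bin 1 (remaining 1)
17 → bin 2 (remaining 3)
16 → bin 3 (remaining 4)
15 → bin 4 (remaining 5)
12 → bin 5 (remaining 8)
11 → bin 6 (remaining 9)
9 → bin 6 (remaining 0)
8 → bin 5 (remaining 0)
7 → bin 7 (remaining 13)
6 → bin 7 (remaining 7)
4 → bin 3 (remaining 0)
4 → bin 4 (remaining 1)
1 → bin 1 (remaining 0)
1 → bin 2 (remaining 2)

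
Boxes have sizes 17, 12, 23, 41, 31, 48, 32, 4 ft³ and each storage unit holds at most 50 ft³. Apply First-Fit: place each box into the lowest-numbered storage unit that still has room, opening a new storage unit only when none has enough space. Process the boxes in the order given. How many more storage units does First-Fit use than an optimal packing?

1

First-Fit: [17,12,4] [23] [41] [31] [48] [32] → 6 storage units.
Total size 208 ft³; any packing needs at least ⌈208/50⌉ = 5 storage units.
An optimal packing achieves that bound: [48] [41,4] [32,17] [31,12] [23] → 5 storage units.
Excess: 6 − 5 = 1.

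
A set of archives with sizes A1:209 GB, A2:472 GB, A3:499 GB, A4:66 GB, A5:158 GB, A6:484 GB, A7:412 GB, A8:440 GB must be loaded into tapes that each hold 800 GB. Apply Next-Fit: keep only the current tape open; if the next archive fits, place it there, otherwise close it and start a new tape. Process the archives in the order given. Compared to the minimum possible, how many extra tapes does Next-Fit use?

Next-Fit: [209,472] [499,66,158] [484] [412] [440] → 5 tapes.
5 archives exceed 400 GB (half the capacity), and no two of those can share a tape, so at least 5 tapes are needed.
So 5 is already optimal.

0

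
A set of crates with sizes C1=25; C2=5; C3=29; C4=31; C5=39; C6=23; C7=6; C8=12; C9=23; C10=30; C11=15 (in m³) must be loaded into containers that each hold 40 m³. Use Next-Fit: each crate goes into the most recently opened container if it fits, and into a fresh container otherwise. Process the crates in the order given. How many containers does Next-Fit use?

container 1: place C1 (25 m³), 15 m³ left
container 1: place C2 (5 m³), 10 m³ left
container 2: place C3 (29 m³), 11 m³ left
container 3: place C4 (31 m³), 9 m³ left
container 4: place C5 (39 m³), 1 m³ left
container 5: place C6 (23 m³), 17 m³ left
container 5: place C7 (6 m³), 11 m³ left
container 6: place C8 (12 m³), 28 m³ left
container 6: place C9 (23 m³), 5 m³ left
container 7: place C10 (30 m³), 10 m³ left
container 8: place C11 (15 m³), 25 m³ left
Final containers: [25,5] [29] [31] [39] [23,6] [12,23] [30] [15].

8 containers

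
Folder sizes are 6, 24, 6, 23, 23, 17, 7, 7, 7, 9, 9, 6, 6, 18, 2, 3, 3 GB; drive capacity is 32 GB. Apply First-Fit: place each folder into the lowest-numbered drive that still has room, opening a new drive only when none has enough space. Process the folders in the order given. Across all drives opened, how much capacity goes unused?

16

Put 6 GB in drive 1; 26 GB remain.
Put 24 GB in drive 1; 2 GB remain.
Put 6 GB in drive 2; 26 GB remain.
Put 23 GB in drive 2; 3 GB remain.
Put 23 GB in drive 3; 9 GB remain.
Put 17 GB in drive 4; 15 GB remain.
Put 7 GB in drive 3; 2 GB remain.
Put 7 GB in drive 4; 8 GB remain.
Put 7 GB in drive 4; 1 GB remain.
Put 9 GB in drive 5; 23 GB remain.
Put 9 GB in drive 5; 14 GB remain.
Put 6 GB in drive 5; 8 GB remain.
Put 6 GB in drive 5; 2 GB remain.
Put 18 GB in drive 6; 14 GB remain.
Put 2 GB in drive 1; 0 GB remain.
Put 3 GB in drive 2; 0 GB remain.
Put 3 GB in drive 6; 11 GB remain.
6 drives × 32 GB = 192 GB; used 176 GB; unused 16 GB.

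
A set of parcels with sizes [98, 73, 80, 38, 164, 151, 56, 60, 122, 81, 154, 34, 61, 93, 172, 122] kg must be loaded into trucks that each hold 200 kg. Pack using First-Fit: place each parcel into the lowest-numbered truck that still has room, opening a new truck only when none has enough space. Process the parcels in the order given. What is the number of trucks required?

truck 1: place 98 kg, 102 kg left
truck 1: place 73 kg, 29 kg left
truck 2: place 80 kg, 120 kg left
truck 2: place 38 kg, 82 kg left
truck 3: place 164 kg, 36 kg left
truck 4: place 151 kg, 49 kg left
truck 2: place 56 kg, 26 kg left
truck 5: place 60 kg, 140 kg left
truck 5: place 122 kg, 18 kg left
truck 6: place 81 kg, 119 kg left
truck 7: place 154 kg, 46 kg left
truck 3: place 34 kg, 2 kg left
truck 6: place 61 kg, 58 kg left
truck 8: place 93 kg, 107 kg left
truck 9: place 172 kg, 28 kg left
truck 10: place 122 kg, 78 kg left
Final trucks: [98,73] [80,38,56] [164,34] [151] [60,122] [81,61] [154] [93] [172] [122].

10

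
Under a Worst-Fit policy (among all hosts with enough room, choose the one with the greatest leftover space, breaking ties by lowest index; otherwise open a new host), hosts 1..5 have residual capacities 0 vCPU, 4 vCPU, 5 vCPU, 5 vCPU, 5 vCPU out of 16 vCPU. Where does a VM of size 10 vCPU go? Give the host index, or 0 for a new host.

No host has ≥ 10 vCPU free, so a new host is opened.

0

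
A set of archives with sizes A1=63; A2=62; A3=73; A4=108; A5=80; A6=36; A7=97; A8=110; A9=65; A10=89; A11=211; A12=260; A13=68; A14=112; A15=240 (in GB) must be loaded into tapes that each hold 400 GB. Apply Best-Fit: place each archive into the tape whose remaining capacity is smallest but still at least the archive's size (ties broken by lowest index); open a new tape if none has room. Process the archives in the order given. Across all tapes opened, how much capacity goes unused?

Put A1 (63 GB) in tape 1; 337 GB remain.
Put A2 (62 GB) in tape 1; 275 GB remain.
Put A3 (73 GB) in tape 1; 202 GB remain.
Put A4 (108 GB) in tape 1; 94 GB remain.
Put A5 (80 GB) in tape 1; 14 GB remain.
Put A6 (36 GB) in tape 2; 364 GB remain.
Put A7 (97 GB) in tape 2; 267 GB remain.
Put A8 (110 GB) in tape 2; 157 GB remain.
Put A9 (65 GB) in tape 2; 92 GB remain.
Put A10 (89 GB) in tape 2; 3 GB remain.
Put A11 (211 GB) in tape 3; 189 GB remain.
Put A12 (260 GB) in tape 4; 140 GB remain.
Put A13 (68 GB) in tape 4; 72 GB remain.
Put A14 (112 GB) in tape 3; 77 GB remain.
Put A15 (240 GB) in tape 5; 160 GB remain.
5 tapes × 400 GB = 2000 GB; used 1674 GB; unused 326 GB.

326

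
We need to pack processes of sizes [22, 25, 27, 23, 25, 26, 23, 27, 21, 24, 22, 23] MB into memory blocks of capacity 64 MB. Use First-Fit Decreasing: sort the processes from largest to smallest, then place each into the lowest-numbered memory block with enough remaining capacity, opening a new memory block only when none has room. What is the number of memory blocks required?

6

Sorted descending: 27, 27, 26, 25, 25, 24, 23, 23, 23, 22, 22, 21.
memory block 1: place 27 MB, 37 MB left
memory block 1: place 27 MB, 10 MB left
memory block 2: place 26 MB, 38 MB left
memory block 2: place 25 MB, 13 MB left
memory block 3: place 25 MB, 39 MB left
memory block 3: place 24 MB, 15 MB left
memory block 4: place 23 MB, 41 MB left
memory block 4: place 23 MB, 18 MB left
memory block 5: place 23 MB, 41 MB left
memory block 5: place 22 MB, 19 MB left
memory block 6: place 22 MB, 42 MB left
memory block 6: place 21 MB, 21 MB left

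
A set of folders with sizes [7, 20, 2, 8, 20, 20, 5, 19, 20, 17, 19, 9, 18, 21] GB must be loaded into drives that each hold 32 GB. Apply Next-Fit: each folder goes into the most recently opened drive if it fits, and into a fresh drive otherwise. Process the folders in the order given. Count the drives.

9

drive 1: place 7 GB, 25 GB left
drive 1: place 20 GB, 5 GB left
drive 1: place 2 GB, 3 GB left
drive 2: place 8 GB, 24 GB left
drive 2: place 20 GB, 4 GB left
drive 3: place 20 GB, 12 GB left
drive 3: place 5 GB, 7 GB left
drive 4: place 19 GB, 13 GB left
drive 5: place 20 GB, 12 GB left
drive 6: place 17 GB, 15 GB left
drive 7: place 19 GB, 13 GB left
drive 7: place 9 GB, 4 GB left
drive 8: place 18 GB, 14 GB left
drive 9: place 21 GB, 11 GB left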